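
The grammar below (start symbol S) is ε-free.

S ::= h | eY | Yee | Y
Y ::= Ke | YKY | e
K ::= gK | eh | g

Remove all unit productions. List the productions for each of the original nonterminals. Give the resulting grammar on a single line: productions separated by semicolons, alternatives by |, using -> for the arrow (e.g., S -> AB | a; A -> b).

Unit productions: S->Y.
Unit pairs (A ⇒* B via units): (S,Y).
S: inherits non-unit rules of {S, Y} → Ke | YKY | Yee | e | eY | h.
K: inherits non-unit rules of {K} → eh | g | gK.
Y: inherits non-unit rules of {Y} → Ke | YKY | e.

S -> e | h | Ke | eY | YKY | Yee; K -> g | eh | gK; Y -> e | Ke | YKY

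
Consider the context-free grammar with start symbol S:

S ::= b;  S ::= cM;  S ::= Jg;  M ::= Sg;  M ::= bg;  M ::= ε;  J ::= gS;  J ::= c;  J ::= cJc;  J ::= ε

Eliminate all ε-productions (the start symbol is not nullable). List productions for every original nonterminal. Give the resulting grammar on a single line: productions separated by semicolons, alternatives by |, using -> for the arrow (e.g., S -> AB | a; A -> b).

Nullable set: {J, M}.
S -> Jg: J nullable, giving Jg | g.
S -> cM: M nullable, giving c | cM.
Drop J -> ε.
J -> cJc: J nullable, giving cJc | cc.
Drop M -> ε.
Unchanged (no nullable symbols): S -> b; J -> c; J -> gS; M -> Sg; M -> bg.

S -> b | c | g | Jg | cM; J -> c | cc | gS | cJc; M -> Sg | bg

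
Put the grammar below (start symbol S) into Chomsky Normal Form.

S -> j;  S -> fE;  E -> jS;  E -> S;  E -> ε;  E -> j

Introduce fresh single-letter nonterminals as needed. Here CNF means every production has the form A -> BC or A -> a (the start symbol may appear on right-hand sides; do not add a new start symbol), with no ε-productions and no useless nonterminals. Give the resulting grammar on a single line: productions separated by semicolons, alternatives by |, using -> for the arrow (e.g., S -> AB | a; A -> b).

Nullable: {E}; after ε-elimination: S -> f | j | fE; E -> S | j | jS.
After unit-elimination: S -> f | j | fE; E -> f | j | fE | jS.
TERM: introduce A -> f, B -> j and substitute in every rule of length ≥2.

S -> f | j | AE; A -> f; B -> j; E -> f | j | AE | BS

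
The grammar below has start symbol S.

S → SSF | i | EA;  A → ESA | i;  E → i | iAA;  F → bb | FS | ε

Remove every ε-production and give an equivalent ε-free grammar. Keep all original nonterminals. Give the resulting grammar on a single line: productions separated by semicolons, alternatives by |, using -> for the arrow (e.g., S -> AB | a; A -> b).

Nullable set: {F}.
S -> SSF: F nullable, giving SS | SSF.
Drop F -> ε.
F -> FS: F nullable, giving FS | S.
Unchanged (no nullable symbols): S -> EA; S -> i; A -> ESA; A -> i; E -> i; E -> iAA; F -> bb.

S -> i | EA | SS | SSF; A -> i | ESA; E -> i | iAA; F -> S | FS | bb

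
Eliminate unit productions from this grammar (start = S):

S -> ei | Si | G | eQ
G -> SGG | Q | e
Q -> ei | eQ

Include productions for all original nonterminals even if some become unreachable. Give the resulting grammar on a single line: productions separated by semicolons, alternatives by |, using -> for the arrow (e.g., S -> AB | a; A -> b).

S -> e | Si | eQ | ei | SGG; G -> e | eQ | ei | SGG; Q -> eQ | ei

Unit productions: G->Q, S->G.
Unit pairs (A ⇒* B via units): (G,Q), (S,G), (S,Q).
S: inherits non-unit rules of {G, Q, S} → SGG | Si | e | eQ | ei.
G: inherits non-unit rules of {G, Q} → SGG | e | eQ | ei.
Q: inherits non-unit rules of {Q} → eQ | ei.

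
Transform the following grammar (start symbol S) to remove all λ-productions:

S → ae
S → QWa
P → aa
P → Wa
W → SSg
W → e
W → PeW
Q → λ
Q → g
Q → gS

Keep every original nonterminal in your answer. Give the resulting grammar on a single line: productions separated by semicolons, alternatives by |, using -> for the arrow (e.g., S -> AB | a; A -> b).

Nullable set: {Q}.
S -> QWa: Q nullable, giving QWa | Wa.
Drop Q -> λ.
Unchanged (no nullable symbols): S -> ae; P -> Wa; P -> aa; Q -> g; Q -> gS; W -> PeW; W -> SSg; W -> e.

S -> Wa | ae | QWa; P -> Wa | aa; Q -> g | gS; W -> e | PeW | SSg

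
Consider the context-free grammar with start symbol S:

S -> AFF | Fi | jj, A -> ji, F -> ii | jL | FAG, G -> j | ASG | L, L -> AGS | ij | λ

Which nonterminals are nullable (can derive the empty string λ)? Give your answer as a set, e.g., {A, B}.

Directly nullable (have an ε-rule): {L}.
G is nullable via G -> L (every symbol on the right is already known nullable).
Not nullable: A, F, S — each has a terminal in every rule's right-hand side or depends on a non-nullable symbol.

{G, L}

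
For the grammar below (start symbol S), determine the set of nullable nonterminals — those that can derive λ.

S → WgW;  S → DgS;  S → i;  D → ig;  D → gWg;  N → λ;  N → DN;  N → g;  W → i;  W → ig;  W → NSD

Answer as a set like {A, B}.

{N}

Directly nullable (have an ε-rule): {N}.
Not nullable: D, S, W — each has a terminal in every rule's right-hand side or depends on a non-nullable symbol.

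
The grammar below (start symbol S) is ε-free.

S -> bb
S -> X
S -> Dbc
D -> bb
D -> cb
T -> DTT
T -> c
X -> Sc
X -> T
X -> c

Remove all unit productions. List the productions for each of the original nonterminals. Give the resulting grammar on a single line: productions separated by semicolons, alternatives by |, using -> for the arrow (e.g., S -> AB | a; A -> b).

S -> c | Sc | bb | DTT | Dbc; D -> bb | cb; T -> c | DTT; X -> c | Sc | DTT

Unit productions: S->X, X->T.
Unit pairs (A ⇒* B via units): (S,T), (S,X), (X,T).
S: inherits non-unit rules of {S, T, X} → DTT | Dbc | Sc | bb | c.
D: inherits non-unit rules of {D} → bb | cb.
T: inherits non-unit rules of {T} → DTT | c.
X: inherits non-unit rules of {T, X} → DTT | Sc | c.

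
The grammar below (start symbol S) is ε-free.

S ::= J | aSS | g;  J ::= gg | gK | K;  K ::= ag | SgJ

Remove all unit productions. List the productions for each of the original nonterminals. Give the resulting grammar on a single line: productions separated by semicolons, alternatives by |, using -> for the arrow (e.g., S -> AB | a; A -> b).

Unit productions: J->K, S->J.
Unit pairs (A ⇒* B via units): (J,K), (S,J), (S,K).
S: inherits non-unit rules of {J, K, S} → SgJ | aSS | ag | g | gK | gg.
J: inherits non-unit rules of {J, K} → SgJ | ag | gK | gg.
K: inherits non-unit rules of {K} → SgJ | ag.

S -> g | ag | gK | gg | SgJ | aSS; J -> ag | gK | gg | SgJ; K -> ag | SgJ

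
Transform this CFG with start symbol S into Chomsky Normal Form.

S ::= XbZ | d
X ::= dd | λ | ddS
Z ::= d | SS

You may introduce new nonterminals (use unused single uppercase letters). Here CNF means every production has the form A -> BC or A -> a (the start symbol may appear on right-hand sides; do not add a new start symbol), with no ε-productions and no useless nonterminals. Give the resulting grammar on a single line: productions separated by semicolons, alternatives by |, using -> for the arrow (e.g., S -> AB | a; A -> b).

Nullable: {X}; after ε-elimination: S -> d | bZ | XbZ; X -> dd | ddS; Z -> d | SS.
No unit productions to eliminate.
TERM: introduce A -> b, B -> d and substitute in every rule of length ≥2.
BIN: S -> XAZ becomes S -> XC, C -> AZ; X -> BBS becomes X -> BD, D -> BS.

S -> d | AZ | XC; A -> b; B -> d; C -> AZ; D -> BS; X -> BB | BD; Z -> d | SS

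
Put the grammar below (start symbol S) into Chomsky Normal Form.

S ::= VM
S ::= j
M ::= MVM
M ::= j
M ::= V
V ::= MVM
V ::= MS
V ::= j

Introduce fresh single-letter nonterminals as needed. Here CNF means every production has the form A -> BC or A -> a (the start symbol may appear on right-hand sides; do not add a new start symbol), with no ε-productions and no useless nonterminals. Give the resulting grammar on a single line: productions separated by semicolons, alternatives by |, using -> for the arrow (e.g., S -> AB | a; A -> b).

S -> j | VM; A -> VM; B -> VM; M -> j | MA | MS; V -> j | MB | MS

No ε-productions.
After unit-elimination: S -> j | VM; M -> j | MS | MVM; V -> j | MS | MVM.
BIN: M -> MVM becomes M -> MA, A -> VM; V -> MVM becomes V -> MB, B -> VM.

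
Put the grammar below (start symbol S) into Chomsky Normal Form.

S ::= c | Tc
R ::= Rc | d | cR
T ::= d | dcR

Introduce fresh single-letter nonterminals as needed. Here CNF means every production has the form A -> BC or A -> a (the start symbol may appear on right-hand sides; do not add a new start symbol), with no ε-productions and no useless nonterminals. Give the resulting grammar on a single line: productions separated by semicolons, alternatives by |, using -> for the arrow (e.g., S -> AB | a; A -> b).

No ε-productions.
No unit productions to eliminate.
TERM: introduce A -> c, B -> d and substitute in every rule of length ≥2.
BIN: T -> BAR becomes T -> BC, C -> AR.

S -> c | TA; A -> c; B -> d; C -> AR; R -> d | AR | RA; T -> d | BC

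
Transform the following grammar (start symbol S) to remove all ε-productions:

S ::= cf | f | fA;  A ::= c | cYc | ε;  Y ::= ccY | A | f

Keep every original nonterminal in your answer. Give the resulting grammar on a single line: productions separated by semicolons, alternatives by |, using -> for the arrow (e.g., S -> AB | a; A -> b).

Nullable set: {A, Y}.
S -> fA: A nullable, giving f | fA.
Drop A -> ε.
A -> cYc: Y nullable, giving cYc | cc.
Y -> A: A nullable, giving A.
Y -> ccY: Y nullable, giving cc | ccY.
Unchanged (no nullable symbols): S -> cf; S -> f; A -> c; Y -> f.

S -> f | cf | fA; A -> c | cc | cYc; Y -> A | f | cc | ccY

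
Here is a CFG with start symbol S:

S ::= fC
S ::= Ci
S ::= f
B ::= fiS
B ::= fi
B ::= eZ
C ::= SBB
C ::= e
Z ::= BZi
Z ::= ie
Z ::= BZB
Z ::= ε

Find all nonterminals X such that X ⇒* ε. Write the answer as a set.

{Z}

Directly nullable (have an ε-rule): {Z}.
Not nullable: B, C, S — each has a terminal in every rule's right-hand side or depends on a non-nullable symbol.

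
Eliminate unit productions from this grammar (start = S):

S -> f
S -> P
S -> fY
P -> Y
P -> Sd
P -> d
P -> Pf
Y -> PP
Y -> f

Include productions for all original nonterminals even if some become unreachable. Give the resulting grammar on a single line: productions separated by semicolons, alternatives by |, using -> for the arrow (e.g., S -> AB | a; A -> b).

S -> d | f | PP | Pf | Sd | fY; P -> d | f | PP | Pf | Sd; Y -> f | PP

Unit productions: P->Y, S->P.
Unit pairs (A ⇒* B via units): (P,Y), (S,P), (S,Y).
S: inherits non-unit rules of {P, S, Y} → PP | Pf | Sd | d | f | fY.
P: inherits non-unit rules of {P, Y} → PP | Pf | Sd | d | f.
Y: inherits non-unit rules of {Y} → PP | f.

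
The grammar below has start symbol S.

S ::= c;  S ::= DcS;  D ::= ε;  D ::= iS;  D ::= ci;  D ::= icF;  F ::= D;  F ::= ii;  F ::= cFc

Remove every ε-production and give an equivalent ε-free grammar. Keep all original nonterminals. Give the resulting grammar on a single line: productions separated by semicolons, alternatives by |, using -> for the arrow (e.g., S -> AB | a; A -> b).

Nullable set: {D, F}.
S -> DcS: D nullable, giving DcS | cS.
Drop D -> ε.
D -> icF: F nullable, giving ic | icF.
F -> D: D nullable, giving D.
F -> cFc: F nullable, giving cFc | cc.
Unchanged (no nullable symbols): S -> c; D -> ci; D -> iS; F -> ii.

S -> c | cS | DcS; D -> ci | iS | ic | icF; F -> D | cc | ii | cFc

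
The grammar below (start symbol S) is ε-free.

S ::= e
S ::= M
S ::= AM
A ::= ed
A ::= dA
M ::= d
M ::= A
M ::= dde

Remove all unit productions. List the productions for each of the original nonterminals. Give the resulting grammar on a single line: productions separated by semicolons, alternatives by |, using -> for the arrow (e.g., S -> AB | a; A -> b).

Unit productions: M->A, S->M.
Unit pairs (A ⇒* B via units): (M,A), (S,A), (S,M).
S: inherits non-unit rules of {A, M, S} → AM | d | dA | dde | e | ed.
A: inherits non-unit rules of {A} → dA | ed.
M: inherits non-unit rules of {A, M} → d | dA | dde | ed.

S -> d | e | AM | dA | ed | dde; A -> dA | ed; M -> d | dA | ed | dde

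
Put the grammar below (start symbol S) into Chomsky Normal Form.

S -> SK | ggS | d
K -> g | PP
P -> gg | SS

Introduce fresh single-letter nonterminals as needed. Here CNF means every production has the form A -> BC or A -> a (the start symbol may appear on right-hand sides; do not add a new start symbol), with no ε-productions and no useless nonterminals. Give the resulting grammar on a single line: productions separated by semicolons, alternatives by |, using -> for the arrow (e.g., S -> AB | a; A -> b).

No ε-productions.
No unit productions to eliminate.
TERM: introduce A -> g and substitute in every rule of length ≥2.
BIN: S -> AAS becomes S -> AB, B -> AS.

S -> d | AB | SK; A -> g; B -> AS; K -> g | PP; P -> AA | SS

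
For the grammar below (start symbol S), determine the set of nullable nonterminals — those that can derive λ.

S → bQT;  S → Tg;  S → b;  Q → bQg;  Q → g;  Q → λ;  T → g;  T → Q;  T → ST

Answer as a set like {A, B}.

Directly nullable (have an ε-rule): {Q}.
T is nullable via T -> Q (every symbol on the right is already known nullable).
Not nullable: S — each has a terminal in every rule's right-hand side or depends on a non-nullable symbol.

{Q, T}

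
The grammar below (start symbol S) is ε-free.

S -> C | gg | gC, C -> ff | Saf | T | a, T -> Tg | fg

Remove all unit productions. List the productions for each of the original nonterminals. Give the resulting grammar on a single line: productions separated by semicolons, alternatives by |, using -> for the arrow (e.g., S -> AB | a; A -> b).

S -> a | Tg | ff | fg | gC | gg | Saf; C -> a | Tg | ff | fg | Saf; T -> Tg | fg

Unit productions: C->T, S->C.
Unit pairs (A ⇒* B via units): (C,T), (S,C), (S,T).
S: inherits non-unit rules of {C, S, T} → Saf | Tg | a | ff | fg | gC | gg.
C: inherits non-unit rules of {C, T} → Saf | Tg | a | ff | fg.
T: inherits non-unit rules of {T} → Tg | fg.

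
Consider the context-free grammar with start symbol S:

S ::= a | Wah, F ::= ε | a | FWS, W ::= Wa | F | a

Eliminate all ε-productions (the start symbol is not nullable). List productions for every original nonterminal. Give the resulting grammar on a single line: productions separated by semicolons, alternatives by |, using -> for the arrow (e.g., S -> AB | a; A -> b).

Nullable set: {F, W}.
S -> Wah: W nullable, giving Wah | ah.
Drop F -> ε.
F -> FWS: F, W nullable, giving FS | FWS | S | WS.
W -> F: F nullable, giving F.
W -> Wa: W nullable, giving Wa | a.
Unchanged (no nullable symbols): S -> a; F -> a; W -> a.

S -> a | ah | Wah; F -> S | a | FS | WS | FWS; W -> F | a | Wa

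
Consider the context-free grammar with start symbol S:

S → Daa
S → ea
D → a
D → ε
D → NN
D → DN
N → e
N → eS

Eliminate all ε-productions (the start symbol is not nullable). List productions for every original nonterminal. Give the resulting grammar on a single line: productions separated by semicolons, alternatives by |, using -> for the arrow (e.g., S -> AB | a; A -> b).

S -> aa | ea | Daa; D -> N | a | DN | NN; N -> e | eS

Nullable set: {D}.
S -> Daa: D nullable, giving Daa | aa.
Drop D -> ε.
D -> DN: D nullable, giving DN | N.
Unchanged (no nullable symbols): S -> ea; D -> NN; D -> a; N -> e; N -> eS.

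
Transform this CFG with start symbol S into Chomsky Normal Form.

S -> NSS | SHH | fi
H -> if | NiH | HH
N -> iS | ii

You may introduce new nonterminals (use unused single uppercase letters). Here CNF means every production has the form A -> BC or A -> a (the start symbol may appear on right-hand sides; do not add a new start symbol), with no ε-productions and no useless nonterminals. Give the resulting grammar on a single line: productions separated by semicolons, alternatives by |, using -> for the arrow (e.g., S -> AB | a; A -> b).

No ε-productions.
No unit productions to eliminate.
TERM: introduce B -> f, A -> i and substitute in every rule of length ≥2.
BIN: H -> NAH becomes H -> NC, C -> AH; S -> NSS becomes S -> ND, D -> SS; S -> SHH becomes S -> SE, E -> HH.

S -> BA | ND | SE; A -> i; B -> f; C -> AH; D -> SS; E -> HH; H -> AB | HH | NC; N -> AA | AS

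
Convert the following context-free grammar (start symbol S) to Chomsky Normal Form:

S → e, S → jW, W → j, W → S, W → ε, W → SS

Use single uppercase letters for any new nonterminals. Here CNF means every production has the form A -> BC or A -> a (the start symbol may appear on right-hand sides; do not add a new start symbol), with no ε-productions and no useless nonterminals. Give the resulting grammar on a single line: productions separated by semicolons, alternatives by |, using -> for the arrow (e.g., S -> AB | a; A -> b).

Nullable: {W}; after ε-elimination: S -> e | j | jW; W -> S | j | SS.
After unit-elimination: S -> e | j | jW; W -> e | j | SS | jW.
TERM: introduce A -> j and substitute in every rule of length ≥2.

S -> e | j | AW; A -> j; W -> e | j | AW | SS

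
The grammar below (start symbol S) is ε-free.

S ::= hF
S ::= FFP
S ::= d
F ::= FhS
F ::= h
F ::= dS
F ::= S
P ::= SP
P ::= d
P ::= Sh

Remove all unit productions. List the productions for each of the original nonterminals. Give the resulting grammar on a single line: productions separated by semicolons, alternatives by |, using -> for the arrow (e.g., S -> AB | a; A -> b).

Unit productions: F->S.
Unit pairs (A ⇒* B via units): (F,S).
S: inherits non-unit rules of {S} → FFP | d | hF.
F: inherits non-unit rules of {F, S} → FFP | FhS | d | dS | h | hF.
P: inherits non-unit rules of {P} → SP | Sh | d.

S -> d | hF | FFP; F -> d | h | dS | hF | FFP | FhS; P -> d | SP | Sh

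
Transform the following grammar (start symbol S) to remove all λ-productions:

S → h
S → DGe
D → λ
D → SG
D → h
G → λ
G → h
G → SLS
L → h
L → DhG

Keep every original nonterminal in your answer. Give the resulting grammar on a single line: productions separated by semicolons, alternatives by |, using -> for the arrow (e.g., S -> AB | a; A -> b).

Nullable set: {D, G}.
S -> DGe: D, G nullable, giving DGe | De | Ge | e.
Drop D -> λ.
D -> SG: G nullable, giving S | SG.
Drop G -> λ.
L -> DhG: D, G nullable, giving Dh | DhG | h | hG.
Unchanged (no nullable symbols): S -> h; D -> h; G -> SLS; G -> h; L -> h.

S -> e | h | De | Ge | DGe; D -> S | h | SG; G -> h | SLS; L -> h | Dh | hG | DhG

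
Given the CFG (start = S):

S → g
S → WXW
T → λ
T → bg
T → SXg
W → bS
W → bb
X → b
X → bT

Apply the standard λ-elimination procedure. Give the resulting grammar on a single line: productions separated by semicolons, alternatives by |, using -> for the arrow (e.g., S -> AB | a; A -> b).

Nullable set: {T}.
Drop T -> λ.
X -> bT: T nullable, giving b | bT.
Unchanged (no nullable symbols): S -> WXW; S -> g; T -> SXg; T -> bg; W -> bS; W -> bb; X -> b.

S -> g | WXW; T -> bg | SXg; W -> bS | bb; X -> b | bT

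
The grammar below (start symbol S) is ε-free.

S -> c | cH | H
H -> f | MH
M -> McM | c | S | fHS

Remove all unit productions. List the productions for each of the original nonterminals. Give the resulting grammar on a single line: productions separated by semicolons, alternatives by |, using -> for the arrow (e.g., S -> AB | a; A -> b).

Unit productions: M->S, S->H.
Unit pairs (A ⇒* B via units): (M,H), (M,S), (S,H).
S: inherits non-unit rules of {H, S} → MH | c | cH | f.
H: inherits non-unit rules of {H} → MH | f.
M: inherits non-unit rules of {H, M, S} → MH | McM | c | cH | f | fHS.

S -> c | f | MH | cH; H -> f | MH; M -> c | f | MH | cH | McM | fHS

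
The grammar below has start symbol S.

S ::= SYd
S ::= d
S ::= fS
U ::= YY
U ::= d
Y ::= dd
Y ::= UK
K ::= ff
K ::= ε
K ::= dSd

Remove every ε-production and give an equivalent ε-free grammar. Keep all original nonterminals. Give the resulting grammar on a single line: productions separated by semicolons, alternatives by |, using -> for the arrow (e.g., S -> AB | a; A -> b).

Nullable set: {K}.
Drop K -> ε.
Y -> UK: K nullable, giving U | UK.
Unchanged (no nullable symbols): S -> SYd; S -> d; S -> fS; K -> dSd; K -> ff; U -> YY; U -> d; Y -> dd.

S -> d | fS | SYd; K -> ff | dSd; U -> d | YY; Y -> U | UK | dd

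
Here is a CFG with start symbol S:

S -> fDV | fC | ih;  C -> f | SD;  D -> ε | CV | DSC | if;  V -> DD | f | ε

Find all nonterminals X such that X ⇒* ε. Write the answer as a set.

Directly nullable (have an ε-rule): {D, V}.
Not nullable: C, S — each has a terminal in every rule's right-hand side or depends on a non-nullable symbol.

{D, V}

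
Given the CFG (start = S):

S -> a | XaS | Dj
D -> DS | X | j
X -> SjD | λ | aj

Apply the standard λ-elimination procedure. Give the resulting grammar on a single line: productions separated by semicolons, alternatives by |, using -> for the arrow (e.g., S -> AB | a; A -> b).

S -> a | j | Dj | aS | XaS; D -> S | X | j | DS; X -> Sj | aj | SjD

Nullable set: {D, X}.
S -> Dj: D nullable, giving Dj | j.
S -> XaS: X nullable, giving XaS | aS.
D -> DS: D nullable, giving DS | S.
D -> X: X nullable, giving X.
Drop X -> λ.
X -> SjD: D nullable, giving Sj | SjD.
Unchanged (no nullable symbols): S -> a; D -> j; X -> aj.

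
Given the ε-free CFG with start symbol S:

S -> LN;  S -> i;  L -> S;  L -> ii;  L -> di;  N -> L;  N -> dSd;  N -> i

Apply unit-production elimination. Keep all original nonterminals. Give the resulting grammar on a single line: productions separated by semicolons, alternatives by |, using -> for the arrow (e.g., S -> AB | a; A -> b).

Unit productions: L->S, N->L.
Unit pairs (A ⇒* B via units): (L,S), (N,L), (N,S).
S: inherits non-unit rules of {S} → LN | i.
L: inherits non-unit rules of {L, S} → LN | di | i | ii.
N: inherits non-unit rules of {L, N, S} → LN | dSd | di | i | ii.

S -> i | LN; L -> i | LN | di | ii; N -> i | LN | di | ii | dSd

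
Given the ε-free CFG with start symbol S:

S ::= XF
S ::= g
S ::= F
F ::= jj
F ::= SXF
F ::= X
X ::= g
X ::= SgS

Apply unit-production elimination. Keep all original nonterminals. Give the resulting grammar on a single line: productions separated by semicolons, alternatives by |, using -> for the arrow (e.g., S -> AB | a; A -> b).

S -> g | XF | jj | SXF | SgS; F -> g | jj | SXF | SgS; X -> g | SgS

Unit productions: F->X, S->F.
Unit pairs (A ⇒* B via units): (F,X), (S,F), (S,X).
S: inherits non-unit rules of {F, S, X} → SXF | SgS | XF | g | jj.
F: inherits non-unit rules of {F, X} → SXF | SgS | g | jj.
X: inherits non-unit rules of {X} → SgS | g.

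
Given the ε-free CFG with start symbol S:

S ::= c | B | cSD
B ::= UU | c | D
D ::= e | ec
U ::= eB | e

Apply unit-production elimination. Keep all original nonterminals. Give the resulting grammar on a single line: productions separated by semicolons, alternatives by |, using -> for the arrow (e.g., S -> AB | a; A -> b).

Unit productions: B->D, S->B.
Unit pairs (A ⇒* B via units): (B,D), (S,B), (S,D).
S: inherits non-unit rules of {B, D, S} → UU | c | cSD | e | ec.
B: inherits non-unit rules of {B, D} → UU | c | e | ec.
D: inherits non-unit rules of {D} → e | ec.
U: inherits non-unit rules of {U} → e | eB.

S -> c | e | UU | ec | cSD; B -> c | e | UU | ec; D -> e | ec; U -> e | eB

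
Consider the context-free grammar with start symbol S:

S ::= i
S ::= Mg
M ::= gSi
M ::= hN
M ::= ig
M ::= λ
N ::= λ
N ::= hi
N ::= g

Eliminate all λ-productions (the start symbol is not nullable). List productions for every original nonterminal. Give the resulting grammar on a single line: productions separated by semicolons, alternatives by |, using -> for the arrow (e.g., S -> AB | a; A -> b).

S -> g | i | Mg; M -> h | hN | ig | gSi; N -> g | hi

Nullable set: {M, N}.
S -> Mg: M nullable, giving Mg | g.
Drop M -> λ.
M -> hN: N nullable, giving h | hN.
Drop N -> λ.
Unchanged (no nullable symbols): S -> i; M -> gSi; M -> ig; N -> g; N -> hi.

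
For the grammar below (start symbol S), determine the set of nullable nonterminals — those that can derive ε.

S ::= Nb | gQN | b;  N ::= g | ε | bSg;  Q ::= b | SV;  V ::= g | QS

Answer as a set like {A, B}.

Directly nullable (have an ε-rule): {N}.
Not nullable: Q, S, V — each has a terminal in every rule's right-hand side or depends on a non-nullable symbol.

{N}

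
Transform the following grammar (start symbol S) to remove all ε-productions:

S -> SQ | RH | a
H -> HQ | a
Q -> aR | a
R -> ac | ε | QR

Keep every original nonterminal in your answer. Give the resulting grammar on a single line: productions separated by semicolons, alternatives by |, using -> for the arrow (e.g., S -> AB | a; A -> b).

S -> H | a | RH | SQ; H -> a | HQ; Q -> a | aR; R -> Q | QR | ac

Nullable set: {R}.
S -> RH: R nullable, giving H | RH.
Q -> aR: R nullable, giving a | aR.
Drop R -> ε.
R -> QR: R nullable, giving Q | QR.
Unchanged (no nullable symbols): S -> SQ; S -> a; H -> HQ; H -> a; Q -> a; R -> ac.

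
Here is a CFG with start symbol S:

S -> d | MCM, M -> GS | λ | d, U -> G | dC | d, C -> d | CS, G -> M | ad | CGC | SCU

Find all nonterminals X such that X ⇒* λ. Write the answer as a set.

Directly nullable (have an ε-rule): {M}.
G is nullable via G -> M (every symbol on the right is already known nullable).
U is nullable via U -> G (every symbol on the right is already known nullable).
Not nullable: C, S — each has a terminal in every rule's right-hand side or depends on a non-nullable symbol.

{G, M, U}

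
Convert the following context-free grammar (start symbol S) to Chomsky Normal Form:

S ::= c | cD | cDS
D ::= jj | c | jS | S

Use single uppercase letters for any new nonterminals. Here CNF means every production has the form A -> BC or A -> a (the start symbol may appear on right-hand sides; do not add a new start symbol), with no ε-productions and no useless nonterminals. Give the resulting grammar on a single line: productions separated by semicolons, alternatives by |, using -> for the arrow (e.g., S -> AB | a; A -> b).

No ε-productions.
After unit-elimination: S -> c | cD | cDS; D -> c | cD | jS | jj | cDS.
TERM: introduce A -> c, B -> j and substitute in every rule of length ≥2.
BIN: D -> ADS becomes D -> AC, C -> DS; S -> ADS becomes S -> AE, E -> DS.

S -> c | AD | AE; A -> c; B -> j; C -> DS; D -> c | AC | AD | BB | BS; E -> DS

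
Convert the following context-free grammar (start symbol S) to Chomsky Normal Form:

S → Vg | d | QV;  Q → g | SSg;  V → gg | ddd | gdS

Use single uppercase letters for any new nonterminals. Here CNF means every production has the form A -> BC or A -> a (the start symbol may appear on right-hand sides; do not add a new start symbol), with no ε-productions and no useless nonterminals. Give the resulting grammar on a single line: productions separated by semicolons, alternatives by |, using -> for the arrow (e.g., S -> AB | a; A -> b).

No ε-productions.
No unit productions to eliminate.
TERM: introduce B -> d, A -> g and substitute in every rule of length ≥2.
BIN: Q -> SSA becomes Q -> SC, C -> SA; V -> ABS becomes V -> AD, D -> BS; V -> BBB becomes V -> BE, E -> BB.

S -> d | QV | VA; A -> g; B -> d; C -> SA; D -> BS; E -> BB; Q -> g | SC; V -> AA | AD | BE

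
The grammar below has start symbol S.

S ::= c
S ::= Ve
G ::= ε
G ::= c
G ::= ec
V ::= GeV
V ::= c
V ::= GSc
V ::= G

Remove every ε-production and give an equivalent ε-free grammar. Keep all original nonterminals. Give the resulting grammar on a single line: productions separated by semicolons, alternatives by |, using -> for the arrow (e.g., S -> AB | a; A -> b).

Nullable set: {G, V}.
S -> Ve: V nullable, giving Ve | e.
Drop G -> ε.
V -> G: G nullable, giving G.
V -> GSc: G nullable, giving GSc | Sc.
V -> GeV: G, V nullable, giving Ge | GeV | e | eV.
Unchanged (no nullable symbols): S -> c; G -> c; G -> ec; V -> c.

S -> c | e | Ve; G -> c | ec; V -> G | c | e | Ge | Sc | eV | GSc | GeV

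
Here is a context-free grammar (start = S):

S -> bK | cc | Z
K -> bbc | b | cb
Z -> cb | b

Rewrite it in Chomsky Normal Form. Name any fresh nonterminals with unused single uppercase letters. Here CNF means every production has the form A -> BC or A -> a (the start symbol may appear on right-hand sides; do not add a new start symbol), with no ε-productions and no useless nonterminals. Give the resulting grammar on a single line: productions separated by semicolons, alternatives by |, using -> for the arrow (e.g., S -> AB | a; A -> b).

S -> b | AK | BA | BB; A -> b; B -> c; C -> AB; K -> b | AC | BA

No ε-productions.
After unit-elimination: S -> b | bK | cb | cc; K -> b | cb | bbc; Z -> b | cb.
TERM: introduce A -> b, B -> c and substitute in every rule of length ≥2.
BIN: K -> AAB becomes K -> AC, C -> AB.
Drop unreachable/unproductive: Z.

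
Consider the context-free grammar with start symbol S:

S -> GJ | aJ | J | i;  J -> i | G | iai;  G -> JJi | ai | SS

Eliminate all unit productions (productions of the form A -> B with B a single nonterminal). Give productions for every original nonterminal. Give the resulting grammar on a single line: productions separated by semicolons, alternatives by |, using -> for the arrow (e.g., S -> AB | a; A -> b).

Unit productions: J->G, S->J.
Unit pairs (A ⇒* B via units): (J,G), (S,G), (S,J).
S: inherits non-unit rules of {G, J, S} → GJ | JJi | SS | aJ | ai | i | iai.
G: inherits non-unit rules of {G} → JJi | SS | ai.
J: inherits non-unit rules of {G, J} → JJi | SS | ai | i | iai.

S -> i | GJ | SS | aJ | ai | JJi | iai; G -> SS | ai | JJi; J -> i | SS | ai | JJi | iai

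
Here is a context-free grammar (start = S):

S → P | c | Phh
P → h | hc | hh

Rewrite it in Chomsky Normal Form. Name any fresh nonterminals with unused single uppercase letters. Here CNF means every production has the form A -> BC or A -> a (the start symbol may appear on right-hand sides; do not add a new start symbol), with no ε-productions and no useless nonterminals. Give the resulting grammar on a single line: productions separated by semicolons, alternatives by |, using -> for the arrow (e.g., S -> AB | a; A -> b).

S -> c | h | AA | AB | PC; A -> h; B -> c; C -> AA; P -> h | AA | AB

No ε-productions.
After unit-elimination: S -> c | h | hc | hh | Phh; P -> h | hc | hh.
TERM: introduce B -> c, A -> h and substitute in every rule of length ≥2.
BIN: S -> PAA becomes S -> PC, C -> AA.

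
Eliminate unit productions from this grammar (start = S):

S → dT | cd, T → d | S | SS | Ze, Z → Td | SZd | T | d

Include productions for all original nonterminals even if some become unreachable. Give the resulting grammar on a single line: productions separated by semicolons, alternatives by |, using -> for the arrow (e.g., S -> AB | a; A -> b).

Unit productions: T->S, Z->T.
Unit pairs (A ⇒* B via units): (T,S), (Z,S), (Z,T).
S: inherits non-unit rules of {S} → cd | dT.
T: inherits non-unit rules of {S, T} → SS | Ze | cd | d | dT.
Z: inherits non-unit rules of {S, T, Z} → SS | SZd | Td | Ze | cd | d | dT.

S -> cd | dT; T -> d | SS | Ze | cd | dT; Z -> d | SS | Td | Ze | cd | dT | SZd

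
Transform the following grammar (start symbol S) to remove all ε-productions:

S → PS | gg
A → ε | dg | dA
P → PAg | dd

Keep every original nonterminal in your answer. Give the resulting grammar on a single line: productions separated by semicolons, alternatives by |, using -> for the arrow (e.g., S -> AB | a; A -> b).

S -> PS | gg; A -> d | dA | dg; P -> Pg | dd | PAg

Nullable set: {A}.
Drop A -> ε.
A -> dA: A nullable, giving d | dA.
P -> PAg: A nullable, giving PAg | Pg.
Unchanged (no nullable symbols): S -> PS; S -> gg; A -> dg; P -> dd.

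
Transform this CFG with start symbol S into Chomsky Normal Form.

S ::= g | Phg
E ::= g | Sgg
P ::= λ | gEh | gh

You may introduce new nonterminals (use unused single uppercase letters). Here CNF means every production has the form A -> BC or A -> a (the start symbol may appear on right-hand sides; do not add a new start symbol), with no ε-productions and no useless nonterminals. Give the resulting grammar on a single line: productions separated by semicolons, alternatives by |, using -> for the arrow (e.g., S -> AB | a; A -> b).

Nullable: {P}; after ε-elimination: S -> g | hg | Phg; E -> g | Sgg; P -> gh | gEh.
No unit productions to eliminate.
TERM: introduce A -> g, B -> h and substitute in every rule of length ≥2.
BIN: E -> SAA becomes E -> SC, C -> AA; P -> AEB becomes P -> AD, D -> EB; S -> PBA becomes S -> PF, F -> BA.

S -> g | BA | PF; A -> g; B -> h; C -> AA; D -> EB; E -> g | SC; F -> BA; P -> AB | AD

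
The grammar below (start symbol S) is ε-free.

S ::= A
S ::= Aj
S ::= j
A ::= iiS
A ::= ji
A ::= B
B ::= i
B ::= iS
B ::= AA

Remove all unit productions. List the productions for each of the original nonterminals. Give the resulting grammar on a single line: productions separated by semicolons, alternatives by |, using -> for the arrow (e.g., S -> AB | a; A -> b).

S -> i | j | AA | Aj | iS | ji | iiS; A -> i | AA | iS | ji | iiS; B -> i | AA | iS

Unit productions: A->B, S->A.
Unit pairs (A ⇒* B via units): (A,B), (S,A), (S,B).
S: inherits non-unit rules of {A, B, S} → AA | Aj | i | iS | iiS | j | ji.
A: inherits non-unit rules of {A, B} → AA | i | iS | iiS | ji.
B: inherits non-unit rules of {B} → AA | i | iS.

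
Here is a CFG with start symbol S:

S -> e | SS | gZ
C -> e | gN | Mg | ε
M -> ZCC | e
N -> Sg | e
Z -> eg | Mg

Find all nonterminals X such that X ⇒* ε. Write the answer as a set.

{C}

Directly nullable (have an ε-rule): {C}.
Not nullable: M, N, S, Z — each has a terminal in every rule's right-hand side or depends on a non-nullable symbol.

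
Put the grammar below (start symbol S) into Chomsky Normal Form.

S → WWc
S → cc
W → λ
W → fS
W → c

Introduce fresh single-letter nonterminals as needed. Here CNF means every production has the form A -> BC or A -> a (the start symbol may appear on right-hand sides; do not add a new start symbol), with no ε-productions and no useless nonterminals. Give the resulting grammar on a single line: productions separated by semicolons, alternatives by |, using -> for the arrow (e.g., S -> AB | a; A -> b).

Nullable: {W}; after ε-elimination: S -> c | Wc | cc | WWc; W -> c | fS.
No unit productions to eliminate.
TERM: introduce A -> c, B -> f and substitute in every rule of length ≥2.
BIN: S -> WWA becomes S -> WC, C -> WA.

S -> c | AA | WA | WC; A -> c; B -> f; C -> WA; W -> c | BS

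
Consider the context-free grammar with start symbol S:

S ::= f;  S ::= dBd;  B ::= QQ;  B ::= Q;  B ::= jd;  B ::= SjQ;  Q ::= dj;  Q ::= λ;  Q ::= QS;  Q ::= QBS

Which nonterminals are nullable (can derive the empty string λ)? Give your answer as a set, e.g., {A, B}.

Directly nullable (have an ε-rule): {Q}.
B is nullable via B -> Q (every symbol on the right is already known nullable).
Not nullable: S — each has a terminal in every rule's right-hand side or depends on a non-nullable symbol.

{B, Q}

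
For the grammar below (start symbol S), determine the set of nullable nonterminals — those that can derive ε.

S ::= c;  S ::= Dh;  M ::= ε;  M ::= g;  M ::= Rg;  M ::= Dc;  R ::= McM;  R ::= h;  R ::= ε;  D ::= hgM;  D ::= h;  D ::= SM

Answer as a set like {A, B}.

Directly nullable (have an ε-rule): {M, R}.
Not nullable: D, S — each has a terminal in every rule's right-hand side or depends on a non-nullable symbol.

{M, R}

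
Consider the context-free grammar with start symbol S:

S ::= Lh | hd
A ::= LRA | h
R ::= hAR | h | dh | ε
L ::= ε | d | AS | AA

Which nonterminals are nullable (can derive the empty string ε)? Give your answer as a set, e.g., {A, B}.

Directly nullable (have an ε-rule): {L, R}.
Not nullable: A, S — each has a terminal in every rule's right-hand side or depends on a non-nullable symbol.

{L, R}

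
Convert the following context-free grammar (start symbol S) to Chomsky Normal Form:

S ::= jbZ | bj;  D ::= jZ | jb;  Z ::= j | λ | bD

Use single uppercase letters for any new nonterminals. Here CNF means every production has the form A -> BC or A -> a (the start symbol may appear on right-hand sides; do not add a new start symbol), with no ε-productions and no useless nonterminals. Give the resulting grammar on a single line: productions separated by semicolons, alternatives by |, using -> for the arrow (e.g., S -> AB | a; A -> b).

S -> AB | AC | BA; A -> j; B -> b; C -> BZ; D -> j | AB | AZ; Z -> j | BD

Nullable: {Z}; after ε-elimination: S -> bj | jb | jbZ; D -> j | jZ | jb; Z -> j | bD.
No unit productions to eliminate.
TERM: introduce B -> b, A -> j and substitute in every rule of length ≥2.
BIN: S -> ABZ becomes S -> AC, C -> BZ.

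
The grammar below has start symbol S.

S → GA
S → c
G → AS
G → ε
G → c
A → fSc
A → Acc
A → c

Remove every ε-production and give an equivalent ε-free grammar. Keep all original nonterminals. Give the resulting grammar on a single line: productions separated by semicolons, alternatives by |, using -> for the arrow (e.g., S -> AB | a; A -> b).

S -> A | c | GA; A -> c | Acc | fSc; G -> c | AS

Nullable set: {G}.
S -> GA: G nullable, giving A | GA.
Drop G -> ε.
Unchanged (no nullable symbols): S -> c; A -> Acc; A -> c; A -> fSc; G -> AS; G -> c.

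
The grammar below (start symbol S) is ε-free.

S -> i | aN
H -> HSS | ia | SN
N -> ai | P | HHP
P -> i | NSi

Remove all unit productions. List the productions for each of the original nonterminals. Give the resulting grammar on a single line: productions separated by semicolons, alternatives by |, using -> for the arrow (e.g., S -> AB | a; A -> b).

Unit productions: N->P.
Unit pairs (A ⇒* B via units): (N,P).
S: inherits non-unit rules of {S} → aN | i.
H: inherits non-unit rules of {H} → HSS | SN | ia.
N: inherits non-unit rules of {N, P} → HHP | NSi | ai | i.
P: inherits non-unit rules of {P} → NSi | i.

S -> i | aN; H -> SN | ia | HSS; N -> i | ai | HHP | NSi; P -> i | NSi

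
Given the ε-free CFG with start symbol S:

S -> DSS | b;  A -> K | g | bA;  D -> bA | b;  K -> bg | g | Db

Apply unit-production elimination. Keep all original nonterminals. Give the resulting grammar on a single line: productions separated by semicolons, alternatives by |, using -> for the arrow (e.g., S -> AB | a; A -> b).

Unit productions: A->K.
Unit pairs (A ⇒* B via units): (A,K).
S: inherits non-unit rules of {S} → DSS | b.
A: inherits non-unit rules of {A, K} → Db | bA | bg | g.
D: inherits non-unit rules of {D} → b | bA.
K: inherits non-unit rules of {K} → Db | bg | g.

S -> b | DSS; A -> g | Db | bA | bg; D -> b | bA; K -> g | Db | bg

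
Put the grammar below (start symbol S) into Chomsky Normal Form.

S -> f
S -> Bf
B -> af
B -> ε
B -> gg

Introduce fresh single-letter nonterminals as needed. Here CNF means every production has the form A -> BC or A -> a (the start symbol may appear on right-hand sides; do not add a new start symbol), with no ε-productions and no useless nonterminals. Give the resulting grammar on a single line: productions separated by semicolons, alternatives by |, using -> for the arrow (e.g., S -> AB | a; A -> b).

Nullable: {B}; after ε-elimination: S -> f | Bf; B -> af | gg.
No unit productions to eliminate.
TERM: introduce A -> a, C -> f, D -> g and substitute in every rule of length ≥2.

S -> f | BC; A -> a; B -> AC | DD; C -> f; D -> g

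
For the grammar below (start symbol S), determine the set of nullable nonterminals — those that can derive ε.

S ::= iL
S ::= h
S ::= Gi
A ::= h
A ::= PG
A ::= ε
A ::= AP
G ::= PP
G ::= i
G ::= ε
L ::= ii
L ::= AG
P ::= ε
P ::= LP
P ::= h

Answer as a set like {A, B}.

{A, G, L, P}

Directly nullable (have an ε-rule): {A, G, P}.
L is nullable via L -> AG (every symbol on the right is already known nullable).
Not nullable: S — each has a terminal in every rule's right-hand side or depends on a non-nullable symbol.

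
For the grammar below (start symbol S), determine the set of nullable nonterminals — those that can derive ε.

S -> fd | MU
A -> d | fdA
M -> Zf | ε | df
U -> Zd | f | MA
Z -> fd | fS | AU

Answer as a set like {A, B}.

Directly nullable (have an ε-rule): {M}.
Not nullable: A, S, U, Z — each has a terminal in every rule's right-hand side or depends on a non-nullable symbol.

{M}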